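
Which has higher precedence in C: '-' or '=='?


'-' is additive (level 9); '==' is equality (level 6)
Higher level binds tighter
'-' has higher precedence than '=='


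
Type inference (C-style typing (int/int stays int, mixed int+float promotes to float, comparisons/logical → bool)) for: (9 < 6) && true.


Operand types: bool && bool
Rule: logical operators take bool operands and yield bool
Result type: bool


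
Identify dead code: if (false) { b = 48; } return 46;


condition is constant false, so the whole block is unreachable
Dead: 'if (false) { b = 48; }'


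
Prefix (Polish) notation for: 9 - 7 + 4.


left-to-right (same/higher precedence on left): tree is (+ (- 9 7) 4)
Prefix: + - 9 7 4


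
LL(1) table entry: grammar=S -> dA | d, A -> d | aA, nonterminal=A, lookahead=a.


For [A, a]: 'a' ∈ FIRST(aA)
Entry: A -> aA


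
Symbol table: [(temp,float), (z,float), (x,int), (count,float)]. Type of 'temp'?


Lookup 'temp' → type float


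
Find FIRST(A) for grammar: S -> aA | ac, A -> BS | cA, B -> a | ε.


Per alternative of A: FIRST(BS) = {a}; FIRST(cA) = {c}
FIRST(A) = {a, c}


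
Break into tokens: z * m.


Scan left to right, longest-match per lexeme
Tokens: ID(z), OP(*), ID(m)


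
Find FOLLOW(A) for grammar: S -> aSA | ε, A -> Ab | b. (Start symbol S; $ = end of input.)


$ ∈ FOLLOW(S). For each A -> αBβ: add FIRST(β)\{ε} to FOLLOW(B); if β nullable, add FOLLOW(A).
FOLLOW(A) = {$, b}


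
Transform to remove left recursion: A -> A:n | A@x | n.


Left-recursive alternatives: A:n, A@x; non-recursive: n
Introduce A': A -> nA', A' -> :nA' | @xA' | ε


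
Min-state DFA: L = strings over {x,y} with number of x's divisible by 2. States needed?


Track (count of x) mod 2: states 0..1, accept at 0
Minimal DFA: 2 states


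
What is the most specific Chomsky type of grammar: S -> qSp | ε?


Single nonterminal LHS, but q^n p^n is not regular
Classification: Type 2 (Context-Free)


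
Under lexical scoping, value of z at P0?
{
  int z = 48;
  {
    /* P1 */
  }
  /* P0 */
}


z declared in the same block as P0
z = 48


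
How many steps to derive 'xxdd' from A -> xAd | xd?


Derivation: A => xAd => xxdd
Steps: 2


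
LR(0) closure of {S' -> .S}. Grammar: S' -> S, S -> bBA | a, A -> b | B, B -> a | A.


Start: S' -> .S
For each item with dot before a nonterminal B, add B -> .γ for every B-production
Closure: [S' -> .S, S -> .bBA, S -> .a]


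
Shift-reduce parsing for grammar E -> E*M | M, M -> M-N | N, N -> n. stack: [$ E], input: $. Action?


start symbol E on stack, input exhausted
Action: accept


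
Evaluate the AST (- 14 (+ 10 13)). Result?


Evaluate inner: (+ 10 13) = 23
Evaluate root: (- 14 23) = -9
Result: -9


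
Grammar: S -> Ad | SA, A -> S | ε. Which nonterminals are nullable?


A nonterminal is nullable iff some alternative derives ε (directly, or every symbol in it is nullable)
Nullable: {A}


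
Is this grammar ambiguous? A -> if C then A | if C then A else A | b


dangling else: 'if C then if C then b else b' parses two ways
Ambiguous


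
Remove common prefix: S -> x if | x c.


Common prefix: 'x'
Factored: S -> x S', S' -> if | c


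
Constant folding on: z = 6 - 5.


6 - 5 = 1 at compile time
Optimized: z = 1


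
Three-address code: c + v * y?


Break into single-operator statements:
t1 = v * y
t2 = c + t1


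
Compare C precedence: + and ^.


'+' is additive (level 9); '^' is bitwise XOR (level 4)
Higher level binds tighter
'+' has higher precedence than '^'


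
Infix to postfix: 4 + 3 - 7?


Left to right (same or higher precedence on left)
Postfix: 4 3 + 7 -


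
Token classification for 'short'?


Pattern: reserved word
Type: KEYWORD


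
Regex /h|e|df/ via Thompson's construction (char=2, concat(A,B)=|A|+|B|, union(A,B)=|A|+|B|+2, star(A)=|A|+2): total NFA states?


Syntax tree has 4 char leaf(s), 2 union(s), 0 star(s)
chars contribute 4×2 = 8; each union adds +2; each star adds +2
Total: 8 + 4 + 0 = 12 states


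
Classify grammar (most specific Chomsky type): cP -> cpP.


LHS has context (more than one symbol) and |LHS| ≤ |RHS|
Classification: Type 1 (Context-Sensitive)


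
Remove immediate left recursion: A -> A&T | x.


Left-recursive alternatives: A&T; non-recursive: x
Introduce A': A -> xA', A' -> &TA' | ε


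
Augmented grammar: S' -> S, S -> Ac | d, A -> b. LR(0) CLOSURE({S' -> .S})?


Start: S' -> .S
For each item with dot before a nonterminal B, add B -> .γ for every B-production
Closure: [S' -> .S, S -> .Ac, S -> .d, A -> .b]


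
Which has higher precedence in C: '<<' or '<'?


'<<' is shift (level 8); '<' is relational (level 7)
Higher level binds tighter
'<<' has higher precedence than '<'


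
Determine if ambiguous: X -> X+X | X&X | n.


'n+n&n' has two parse trees (no precedence encoded between + and &)
Ambiguous


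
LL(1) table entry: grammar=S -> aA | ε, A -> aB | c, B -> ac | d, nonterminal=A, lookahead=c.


For [A, c]: 'c' ∈ FIRST(c)
Entry: A -> c


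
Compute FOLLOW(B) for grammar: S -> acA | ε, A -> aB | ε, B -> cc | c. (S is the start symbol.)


$ ∈ FOLLOW(S). For each A -> αBβ: add FIRST(β)\{ε} to FOLLOW(B); if β nullable, add FOLLOW(A).
FOLLOW(B) = {$}


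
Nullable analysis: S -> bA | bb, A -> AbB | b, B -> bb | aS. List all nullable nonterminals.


A nonterminal is nullable iff some alternative derives ε (directly, or every symbol in it is nullable)
Nullable: {}


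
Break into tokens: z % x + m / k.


Scan left to right, longest-match per lexeme
Tokens: ID(z), OP(%), ID(x), OP(+), ID(m), OP(/), ID(k)


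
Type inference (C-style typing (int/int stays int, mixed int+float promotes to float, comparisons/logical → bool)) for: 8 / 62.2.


Operand types: int / float
Rule: mixed int/float promotes to float; int/int stays int
Result type: float


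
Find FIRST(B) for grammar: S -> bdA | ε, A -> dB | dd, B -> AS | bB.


Per alternative of B: FIRST(AS) = {d}; FIRST(bB) = {b}
FIRST(B) = {b, d}


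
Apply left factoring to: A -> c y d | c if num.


Common prefix: 'c'
Factored: A -> c A', A' -> y d | if num


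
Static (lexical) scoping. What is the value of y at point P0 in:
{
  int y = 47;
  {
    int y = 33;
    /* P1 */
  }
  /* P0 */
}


y declared in the same block as P0
y = 47


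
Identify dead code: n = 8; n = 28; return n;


first assignment to n is overwritten before any read
Dead: 'n = 8'


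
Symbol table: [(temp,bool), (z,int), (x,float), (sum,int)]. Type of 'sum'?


Lookup 'sum' → type int


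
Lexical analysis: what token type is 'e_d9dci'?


Pattern: letter/underscore followed by alphanumerics, not a keyword
Type: IDENTIFIER


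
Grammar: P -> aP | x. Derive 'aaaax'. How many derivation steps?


Derivation: P => aP => aaP => aaaP => aaaaP => aaaax
Steps: 5


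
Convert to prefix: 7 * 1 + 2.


left-to-right (same/higher precedence on left): tree is (+ (* 7 1) 2)
Prefix: + * 7 1 2


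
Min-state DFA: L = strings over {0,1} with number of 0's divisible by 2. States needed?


Track (count of 0) mod 2: states 0..1, accept at 0
Minimal DFA: 2 states


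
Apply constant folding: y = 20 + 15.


20 + 15 = 35 at compile time
Optimized: y = 35


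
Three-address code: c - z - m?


Break into single-operator statements:
t1 = c - z
t2 = t1 - m


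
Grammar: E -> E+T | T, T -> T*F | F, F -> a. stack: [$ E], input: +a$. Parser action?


shift '+' to continue E -> E+T
Action: shift


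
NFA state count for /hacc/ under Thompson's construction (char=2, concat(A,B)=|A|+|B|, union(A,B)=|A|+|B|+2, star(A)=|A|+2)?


Syntax tree has 4 char leaf(s), 0 union(s), 0 star(s)
chars contribute 4×2 = 8; each union adds +2; each star adds +2
Total: 8 + 0 + 0 = 8 states


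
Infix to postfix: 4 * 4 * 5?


Left to right (same or higher precedence on left)
Postfix: 4 4 * 5 *


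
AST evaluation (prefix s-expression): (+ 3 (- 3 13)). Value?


Evaluate inner: (- 3 13) = -10
Evaluate root: (+ 3 -10) = -7
Result: -7


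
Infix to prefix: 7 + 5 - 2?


left-to-right (same/higher precedence on left): tree is (- (+ 7 5) 2)
Prefix: - + 7 5 2


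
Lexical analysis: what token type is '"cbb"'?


Pattern: double-quoted sequence
Type: STRING_LITERAL


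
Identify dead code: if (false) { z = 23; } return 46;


condition is constant false, so the whole block is unreachable
Dead: 'if (false) { z = 23; }'


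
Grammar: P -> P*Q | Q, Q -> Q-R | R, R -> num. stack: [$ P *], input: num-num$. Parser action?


no handle ('P*' is not any RHS); shift 'num'
Action: shift


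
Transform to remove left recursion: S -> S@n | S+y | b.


Left-recursive alternatives: S@n, S+y; non-recursive: b
Introduce S': S -> bS', S' -> @nS' | +yS' | ε


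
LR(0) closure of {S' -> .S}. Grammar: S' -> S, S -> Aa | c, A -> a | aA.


Start: S' -> .S
For each item with dot before a nonterminal B, add B -> .γ for every B-production
Closure: [S' -> .S, S -> .Aa, S -> .c, A -> .a, A -> .aA]


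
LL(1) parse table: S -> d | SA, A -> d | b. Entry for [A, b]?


For [A, b]: 'b' ∈ FIRST(b)
Entry: A -> b


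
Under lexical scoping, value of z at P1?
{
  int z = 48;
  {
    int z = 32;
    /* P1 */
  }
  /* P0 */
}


z declared in the same block as P1
z = 32


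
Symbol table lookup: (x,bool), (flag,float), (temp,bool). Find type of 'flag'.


Lookup 'flag' → type float


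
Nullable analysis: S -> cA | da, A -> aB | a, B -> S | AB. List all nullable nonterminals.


A nonterminal is nullable iff some alternative derives ε (directly, or every symbol in it is nullable)
Nullable: {}


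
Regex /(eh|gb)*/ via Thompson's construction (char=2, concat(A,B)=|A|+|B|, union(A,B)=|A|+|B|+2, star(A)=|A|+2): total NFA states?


Syntax tree has 4 char leaf(s), 1 union(s), 1 star(s)
chars contribute 4×2 = 8; each union adds +2; each star adds +2
Total: 8 + 2 + 2 = 12 states


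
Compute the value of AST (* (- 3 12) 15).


Evaluate inner: (- 3 12) = -9
Evaluate root: (* -9 15) = -135
Result: -135


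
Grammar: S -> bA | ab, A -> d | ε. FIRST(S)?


Per alternative of S: FIRST(bA) = {b}; FIRST(ab) = {a}
FIRST(S) = {a, b}


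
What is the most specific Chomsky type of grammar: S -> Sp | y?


Left-linear: every RHS is a terminal or one nonterminal followed by a terminal
Classification: Type 3 (Regular)


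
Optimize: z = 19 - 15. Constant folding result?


19 - 15 = 4 at compile time
Optimized: z = 4


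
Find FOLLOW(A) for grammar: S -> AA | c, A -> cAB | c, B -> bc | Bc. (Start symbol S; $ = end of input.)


$ ∈ FOLLOW(S). For each A -> αBβ: add FIRST(β)\{ε} to FOLLOW(B); if β nullable, add FOLLOW(A).
FOLLOW(A) = {$, b, c}


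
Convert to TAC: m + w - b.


Break into single-operator statements:
t1 = m + w
t2 = t1 - b


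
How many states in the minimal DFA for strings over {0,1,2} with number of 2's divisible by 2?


Track (count of 2) mod 2: states 0..1, accept at 0
Minimal DFA: 2 states


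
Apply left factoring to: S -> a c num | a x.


Common prefix: 'a'
Factored: S -> a S', S' -> c num | x


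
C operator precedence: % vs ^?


'%' is multiplicative (level 10); '^' is bitwise XOR (level 4)
Higher level binds tighter
'%' has higher precedence than '^'


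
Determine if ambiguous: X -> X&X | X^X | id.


'id&id^id' has two parse trees (no precedence encoded between & and ^)
Ambiguous


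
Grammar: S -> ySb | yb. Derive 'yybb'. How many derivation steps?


Derivation: S => ySb => yybb
Steps: 2


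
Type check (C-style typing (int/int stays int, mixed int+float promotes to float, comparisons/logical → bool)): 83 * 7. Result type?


Operand types: int * int
Rule: mixed int/float promotes to float; int/int stays int
Result type: int


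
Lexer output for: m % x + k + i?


Scan left to right, longest-match per lexeme
Tokens: ID(m), OP(%), ID(x), OP(+), ID(k), OP(+), ID(i)


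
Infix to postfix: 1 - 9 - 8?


Left to right (same or higher precedence on left)
Postfix: 1 9 - 8 -


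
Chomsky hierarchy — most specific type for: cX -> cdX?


LHS has context (more than one symbol) and |LHS| ≤ |RHS|
Classification: Type 1 (Context-Sensitive)


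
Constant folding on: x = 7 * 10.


7 * 10 = 70 at compile time
Optimized: x = 70


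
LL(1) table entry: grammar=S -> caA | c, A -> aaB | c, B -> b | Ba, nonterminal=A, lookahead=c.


For [A, c]: 'c' ∈ FIRST(c)
Entry: A -> c


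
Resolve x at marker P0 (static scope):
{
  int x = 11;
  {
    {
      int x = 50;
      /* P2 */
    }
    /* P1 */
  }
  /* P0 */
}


x declared in the same block as P0
x = 11


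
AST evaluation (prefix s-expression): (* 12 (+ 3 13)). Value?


Evaluate inner: (+ 3 13) = 16
Evaluate root: (* 12 16) = 192
Result: 192


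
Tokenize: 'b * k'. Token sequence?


Scan left to right, longest-match per lexeme
Tokens: ID(b), OP(*), ID(k)


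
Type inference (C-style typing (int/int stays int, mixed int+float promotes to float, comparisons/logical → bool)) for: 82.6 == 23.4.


Operand types: float == float
Rule: comparison yields bool
Result type: bool


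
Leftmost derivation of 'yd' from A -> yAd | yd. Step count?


Derivation: A => yd
Steps: 1


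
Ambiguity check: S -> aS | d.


right-linear, alternatives start with distinct terminals 'a' vs 'd': unique leftmost derivation
Unambiguous


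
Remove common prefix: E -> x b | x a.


Common prefix: 'x'
Factored: E -> x E', E' -> b | a


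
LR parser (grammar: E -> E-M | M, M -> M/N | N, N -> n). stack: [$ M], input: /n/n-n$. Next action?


shift '/' to continue M -> M/N
Action: shift


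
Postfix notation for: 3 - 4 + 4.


Left to right (same or higher precedence on left)
Postfix: 3 4 - 4 +


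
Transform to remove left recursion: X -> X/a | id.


Left-recursive alternatives: X/a; non-recursive: id
Introduce X': X -> idX', X' -> /aX' | ε


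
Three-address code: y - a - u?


Break into single-operator statements:
t1 = y - a
t2 = t1 - u


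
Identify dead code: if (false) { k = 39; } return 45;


condition is constant false, so the whole block is unreachable
Dead: 'if (false) { k = 39; }'


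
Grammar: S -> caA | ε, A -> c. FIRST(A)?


Per alternative of A: FIRST(c) = {c}
FIRST(A) = {c}


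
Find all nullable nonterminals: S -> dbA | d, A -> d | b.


A nonterminal is nullable iff some alternative derives ε (directly, or every symbol in it is nullable)
Nullable: {}


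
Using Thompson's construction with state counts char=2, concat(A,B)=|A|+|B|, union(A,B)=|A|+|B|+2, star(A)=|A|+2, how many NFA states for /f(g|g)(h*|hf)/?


Syntax tree has 6 char leaf(s), 2 union(s), 1 star(s)
chars contribute 6×2 = 12; each union adds +2; each star adds +2
Total: 12 + 4 + 2 = 18 states


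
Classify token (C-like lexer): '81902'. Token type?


Pattern: digits only
Type: INTEGER_LITERAL


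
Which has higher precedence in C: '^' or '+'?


'+' is additive (level 9); '^' is bitwise XOR (level 4)
Higher level binds tighter
'+' has higher precedence than '^'


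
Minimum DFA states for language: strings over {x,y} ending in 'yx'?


Track the longest suffix of input matching a prefix of 'yx': 3 classes (prefixes of length 0..2)
Minimal DFA: 3 states


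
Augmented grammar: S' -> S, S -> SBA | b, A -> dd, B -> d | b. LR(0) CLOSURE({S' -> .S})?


Start: S' -> .S
For each item with dot before a nonterminal B, add B -> .γ for every B-production
Closure: [S' -> .S, S -> .SBA, S -> .b]


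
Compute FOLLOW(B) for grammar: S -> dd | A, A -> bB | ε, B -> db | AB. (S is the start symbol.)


$ ∈ FOLLOW(S). For each A -> αBβ: add FIRST(β)\{ε} to FOLLOW(B); if β nullable, add FOLLOW(A).
FOLLOW(B) = {$, b, d}


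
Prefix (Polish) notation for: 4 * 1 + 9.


left-to-right (same/higher precedence on left): tree is (+ (* 4 1) 9)
Prefix: + * 4 1 9


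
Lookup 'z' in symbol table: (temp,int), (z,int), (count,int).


Lookup 'z' → type int


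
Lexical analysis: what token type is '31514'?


Pattern: digits only
Type: INTEGER_LITERAL


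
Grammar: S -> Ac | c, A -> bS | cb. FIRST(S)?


Per alternative of S: FIRST(Ac) = {b, c}; FIRST(c) = {c}
FIRST(S) = {b, c}


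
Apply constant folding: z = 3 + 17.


3 + 17 = 20 at compile time
Optimized: z = 20


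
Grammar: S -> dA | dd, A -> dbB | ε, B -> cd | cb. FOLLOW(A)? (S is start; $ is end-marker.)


$ ∈ FOLLOW(S). For each A -> αBβ: add FIRST(β)\{ε} to FOLLOW(B); if β nullable, add FOLLOW(A).
FOLLOW(A) = {$}


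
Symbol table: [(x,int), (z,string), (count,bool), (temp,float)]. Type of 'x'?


Lookup 'x' → type int


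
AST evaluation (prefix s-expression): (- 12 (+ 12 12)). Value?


Evaluate inner: (+ 12 12) = 24
Evaluate root: (- 12 24) = -12
Result: -12


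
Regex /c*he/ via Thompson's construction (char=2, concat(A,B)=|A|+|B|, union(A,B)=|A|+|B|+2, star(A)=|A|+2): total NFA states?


Syntax tree has 3 char leaf(s), 0 union(s), 1 star(s)
chars contribute 3×2 = 6; each union adds +2; each star adds +2
Total: 6 + 0 + 2 = 8 states


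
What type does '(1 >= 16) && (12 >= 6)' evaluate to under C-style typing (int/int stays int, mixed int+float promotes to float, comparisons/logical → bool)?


Operand types: bool && bool
Rule: logical operators take bool operands and yield bool
Result type: bool


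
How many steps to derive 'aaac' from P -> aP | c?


Derivation: P => aP => aaP => aaaP => aaac
Steps: 4


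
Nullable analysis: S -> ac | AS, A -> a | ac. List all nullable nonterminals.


A nonterminal is nullable iff some alternative derives ε (directly, or every symbol in it is nullable)
Nullable: {}


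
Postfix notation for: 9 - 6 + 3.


Left to right (same or higher precedence on left)
Postfix: 9 6 - 3 +


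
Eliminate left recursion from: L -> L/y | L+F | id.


Left-recursive alternatives: L/y, L+F; non-recursive: id
Introduce L': L -> idL', L' -> /yL' | +FL' | ε


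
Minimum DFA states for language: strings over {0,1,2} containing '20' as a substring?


KMP-style automaton: 2 progress states + 1 absorbing accept = 3
Minimal DFA: 3 states


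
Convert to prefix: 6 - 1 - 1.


left-to-right (same/higher precedence on left): tree is (- (- 6 1) 1)
Prefix: - - 6 1 1


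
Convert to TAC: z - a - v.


Break into single-operator statements:
t1 = z - a
t2 = t1 - v


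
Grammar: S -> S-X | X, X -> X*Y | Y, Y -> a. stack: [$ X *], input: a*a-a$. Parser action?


no handle; shift 'a'
Action: shift


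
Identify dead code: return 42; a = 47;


statement follows a return and is unreachable
Dead: 'a = 47'


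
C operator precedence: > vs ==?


'>' is relational (level 7); '==' is equality (level 6)
Higher level binds tighter
'>' has higher precedence than '=='


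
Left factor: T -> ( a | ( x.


Common prefix: '('
Factored: T -> ( T', T' -> a | x


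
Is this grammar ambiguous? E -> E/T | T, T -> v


precedence layered via separate nonterminal T: deterministic
Unambiguous


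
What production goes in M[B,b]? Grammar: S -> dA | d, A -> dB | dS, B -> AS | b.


For [B, b]: 'b' ∈ FIRST(b)
Entry: B -> b


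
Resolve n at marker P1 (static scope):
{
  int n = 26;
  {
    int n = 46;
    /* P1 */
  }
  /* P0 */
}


n declared in the same block as P1
n = 46


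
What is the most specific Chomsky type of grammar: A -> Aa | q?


Left-linear: every RHS is a terminal or one nonterminal followed by a terminal
Classification: Type 3 (Regular)


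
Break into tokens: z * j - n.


Scan left to right, longest-match per lexeme
Tokens: ID(z), OP(*), ID(j), OP(-), ID(n)


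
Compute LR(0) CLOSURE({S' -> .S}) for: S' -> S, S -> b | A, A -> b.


Start: S' -> .S
For each item with dot before a nonterminal B, add B -> .γ for every B-production
Closure: [S' -> .S, S -> .b, S -> .A, A -> .b]


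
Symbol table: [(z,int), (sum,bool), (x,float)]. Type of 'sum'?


Lookup 'sum' → type bool


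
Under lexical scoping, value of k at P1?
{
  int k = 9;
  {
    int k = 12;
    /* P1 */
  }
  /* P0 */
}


k declared in the same block as P1
k = 12


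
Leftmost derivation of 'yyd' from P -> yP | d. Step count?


Derivation: P => yP => yyP => yyd
Steps: 3


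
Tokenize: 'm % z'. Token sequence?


Scan left to right, longest-match per lexeme
Tokens: ID(m), OP(%), ID(z)


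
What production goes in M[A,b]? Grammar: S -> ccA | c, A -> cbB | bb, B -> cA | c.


For [A, b]: 'b' ∈ FIRST(bb)
Entry: A -> bb


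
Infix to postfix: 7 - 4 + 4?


Left to right (same or higher precedence on left)
Postfix: 7 4 - 4 +


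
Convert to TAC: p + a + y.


Break into single-operator statements:
t1 = p + a
t2 = t1 + y


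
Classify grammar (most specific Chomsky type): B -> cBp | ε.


Single nonterminal LHS, but c^n p^n is not regular
Classification: Type 2 (Context-Free)


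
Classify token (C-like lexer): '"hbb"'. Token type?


Pattern: double-quoted sequence
Type: STRING_LITERAL


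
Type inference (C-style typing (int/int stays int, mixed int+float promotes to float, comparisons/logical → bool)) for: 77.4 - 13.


Operand types: float - int
Rule: mixed int/float promotes to float; int/int stays int
Result type: float


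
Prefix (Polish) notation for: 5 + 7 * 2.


'*' binds tighter: tree is (+ 5 (* 7 2))
Prefix: + 5 * 7 2


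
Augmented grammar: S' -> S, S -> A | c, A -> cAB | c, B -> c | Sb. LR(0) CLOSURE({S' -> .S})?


Start: S' -> .S
For each item with dot before a nonterminal B, add B -> .γ for every B-production
Closure: [S' -> .S, S -> .A, S -> .c, A -> .cAB, A -> .c]


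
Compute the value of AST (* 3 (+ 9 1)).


Evaluate inner: (+ 9 1) = 10
Evaluate root: (* 3 10) = 30
Result: 30


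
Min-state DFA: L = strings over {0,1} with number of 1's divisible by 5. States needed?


Track (count of 1) mod 5: states 0..4, accept at 0
Minimal DFA: 5 states


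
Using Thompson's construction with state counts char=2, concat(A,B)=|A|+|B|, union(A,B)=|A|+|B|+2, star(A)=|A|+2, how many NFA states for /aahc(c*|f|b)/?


Syntax tree has 7 char leaf(s), 2 union(s), 1 star(s)
chars contribute 7×2 = 14; each union adds +2; each star adds +2
Total: 14 + 4 + 2 = 20 states


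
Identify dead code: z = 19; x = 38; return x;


z is assigned but never read
Dead: 'z = 19'


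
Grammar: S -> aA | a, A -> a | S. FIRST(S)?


Per alternative of S: FIRST(aA) = {a}; FIRST(a) = {a}
FIRST(S) = {a}


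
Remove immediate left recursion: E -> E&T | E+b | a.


Left-recursive alternatives: E&T, E+b; non-recursive: a
Introduce E': E -> aE', E' -> &TE' | +bE' | ε


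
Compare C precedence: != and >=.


'>=' is relational (level 7); '!=' is equality (level 6)
Higher level binds tighter
'>=' has higher precedence than '!='


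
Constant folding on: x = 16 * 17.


16 * 17 = 272 at compile time
Optimized: x = 272


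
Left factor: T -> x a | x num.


Common prefix: 'x'
Factored: T -> x T', T' -> a | num


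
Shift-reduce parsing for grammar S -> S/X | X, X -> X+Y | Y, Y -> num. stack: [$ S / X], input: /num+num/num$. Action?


handle 'S/X' on top; lookahead ∈ FOLLOW(S) = {/, $}
Action: reduce (S -> S/X)


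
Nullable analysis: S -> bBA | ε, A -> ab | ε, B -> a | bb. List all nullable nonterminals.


A nonterminal is nullable iff some alternative derives ε (directly, or every symbol in it is nullable)
Nullable: {A, S}


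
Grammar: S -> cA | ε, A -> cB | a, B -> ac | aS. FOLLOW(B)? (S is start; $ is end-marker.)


$ ∈ FOLLOW(S). For each A -> αBβ: add FIRST(β)\{ε} to FOLLOW(B); if β nullable, add FOLLOW(A).
FOLLOW(B) = {$}


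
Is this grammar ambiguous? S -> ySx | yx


balanced y^n…x^n: each string has a unique parse
Unambiguous


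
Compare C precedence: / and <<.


'/' is multiplicative (level 10); '<<' is shift (level 8)
Higher level binds tighter
'/' has higher precedence than '<<'


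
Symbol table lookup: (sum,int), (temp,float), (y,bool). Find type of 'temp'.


Lookup 'temp' → type float


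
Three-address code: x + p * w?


Break into single-operator statements:
t1 = p * w
t2 = x + t1


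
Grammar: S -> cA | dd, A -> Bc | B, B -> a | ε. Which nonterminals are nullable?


A nonterminal is nullable iff some alternative derives ε (directly, or every symbol in it is nullable)
Nullable: {A, B}


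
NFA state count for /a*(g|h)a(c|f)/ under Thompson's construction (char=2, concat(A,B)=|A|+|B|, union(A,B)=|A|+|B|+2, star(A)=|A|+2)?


Syntax tree has 6 char leaf(s), 2 union(s), 1 star(s)
chars contribute 6×2 = 12; each union adds +2; each star adds +2
Total: 12 + 4 + 2 = 18 states


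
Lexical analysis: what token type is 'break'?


Pattern: reserved word
Type: KEYWORD


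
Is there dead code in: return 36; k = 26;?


statement follows a return and is unreachable
Dead: 'k = 26'


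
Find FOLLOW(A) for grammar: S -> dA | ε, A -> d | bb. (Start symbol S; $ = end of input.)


$ ∈ FOLLOW(S). For each A -> αBβ: add FIRST(β)\{ε} to FOLLOW(B); if β nullable, add FOLLOW(A).
FOLLOW(A) = {$}


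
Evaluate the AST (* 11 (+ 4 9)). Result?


Evaluate inner: (+ 4 9) = 13
Evaluate root: (* 11 13) = 143
Result: 143


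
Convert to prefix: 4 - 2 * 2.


'*' binds tighter: tree is (- 4 (* 2 2))
Prefix: - 4 * 2 2


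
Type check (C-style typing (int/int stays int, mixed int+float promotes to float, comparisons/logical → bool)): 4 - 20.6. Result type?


Operand types: int - float
Rule: mixed int/float promotes to float; int/int stays int
Result type: float


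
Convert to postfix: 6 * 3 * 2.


Left to right (same or higher precedence on left)
Postfix: 6 3 * 2 *


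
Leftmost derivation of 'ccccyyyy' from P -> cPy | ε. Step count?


Derivation: P => cPy => ccPyy => cccPyyy => ccccPyyyy => ccccyyyy
Steps: 5


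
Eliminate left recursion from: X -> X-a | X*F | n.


Left-recursive alternatives: X-a, X*F; non-recursive: n
Introduce X': X -> nX', X' -> -aX' | *FX' | ε


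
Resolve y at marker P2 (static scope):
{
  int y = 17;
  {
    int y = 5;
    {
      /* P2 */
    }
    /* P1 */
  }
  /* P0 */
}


P2's block does not declare y; resolves to the enclosing declaration at depth 1
y = 5


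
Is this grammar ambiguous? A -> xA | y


right-linear, alternatives start with distinct terminals 'x' vs 'y': unique leftmost derivation
Unambiguous


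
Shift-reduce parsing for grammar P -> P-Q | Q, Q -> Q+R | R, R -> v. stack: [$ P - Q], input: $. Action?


handle 'P-Q' on top; lookahead ∈ FOLLOW(P) = {-, $}
Action: reduce (P -> P-Q)


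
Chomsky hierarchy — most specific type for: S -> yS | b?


Right-linear: every RHS is a terminal or a terminal followed by one nonterminal
Classification: Type 3 (Regular)


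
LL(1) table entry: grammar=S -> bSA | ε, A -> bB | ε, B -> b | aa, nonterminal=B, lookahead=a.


For [B, a]: 'a' ∈ FIRST(aa)
Entry: B -> aa


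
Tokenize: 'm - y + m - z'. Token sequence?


Scan left to right, longest-match per lexeme
Tokens: ID(m), OP(-), ID(y), OP(+), ID(m), OP(-), ID(z)


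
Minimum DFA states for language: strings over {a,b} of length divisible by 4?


Track length mod 4: states 0..3, accept at 0
Minimal DFA: 4 states


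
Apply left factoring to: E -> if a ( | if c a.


Common prefix: 'if'
Factored: E -> if E', E' -> a ( | c a


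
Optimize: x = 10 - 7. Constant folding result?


10 - 7 = 3 at compile time
Optimized: x = 3


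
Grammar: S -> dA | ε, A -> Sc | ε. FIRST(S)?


Per alternative of S: FIRST(dA) = {d}; FIRST(ε) = {ε}
FIRST(S) = {d, ε}


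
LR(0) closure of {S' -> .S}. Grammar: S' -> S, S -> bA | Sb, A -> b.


Start: S' -> .S
For each item with dot before a nonterminal B, add B -> .γ for every B-production
Closure: [S' -> .S, S -> .bA, S -> .Sb]


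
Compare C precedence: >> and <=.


'>>' is shift (level 8); '<=' is relational (level 7)
Higher level binds tighter
'>>' has higher precedence than '<='


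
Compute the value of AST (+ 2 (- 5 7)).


Evaluate inner: (- 5 7) = -2
Evaluate root: (+ 2 -2) = 0
Result: 0


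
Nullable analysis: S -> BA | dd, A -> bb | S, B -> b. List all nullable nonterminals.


A nonterminal is nullable iff some alternative derives ε (directly, or every symbol in it is nullable)
Nullable: {}


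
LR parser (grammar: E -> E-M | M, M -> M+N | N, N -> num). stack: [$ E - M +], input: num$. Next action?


no handle; shift 'num'
Action: shift


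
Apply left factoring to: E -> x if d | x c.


Common prefix: 'x'
Factored: E -> x E', E' -> if d | c


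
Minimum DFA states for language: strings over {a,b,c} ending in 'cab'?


Track the longest suffix of input matching a prefix of 'cab': 4 classes (prefixes of length 0..3)
Minimal DFA: 4 states


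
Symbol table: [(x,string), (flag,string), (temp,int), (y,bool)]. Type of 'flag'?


Lookup 'flag' → type string


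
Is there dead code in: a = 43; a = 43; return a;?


first assignment to a is overwritten before any read
Dead: 'a = 43'


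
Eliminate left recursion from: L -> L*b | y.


Left-recursive alternatives: L*b; non-recursive: y
Introduce L': L -> yL', L' -> *bL' | ε


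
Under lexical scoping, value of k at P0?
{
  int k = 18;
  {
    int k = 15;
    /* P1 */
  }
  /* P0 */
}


k declared in the same block as P0
k = 18


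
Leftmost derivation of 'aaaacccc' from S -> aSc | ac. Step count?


Derivation: S => aSc => aaScc => aaaSccc => aaaacccc
Steps: 4


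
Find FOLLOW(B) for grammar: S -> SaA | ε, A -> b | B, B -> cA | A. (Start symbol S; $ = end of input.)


$ ∈ FOLLOW(S). For each A -> αBβ: add FIRST(β)\{ε} to FOLLOW(B); if β nullable, add FOLLOW(A).
FOLLOW(B) = {$, a}


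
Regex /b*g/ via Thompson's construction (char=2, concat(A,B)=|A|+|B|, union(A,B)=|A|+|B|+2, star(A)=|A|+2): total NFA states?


Syntax tree has 2 char leaf(s), 0 union(s), 1 star(s)
chars contribute 2×2 = 4; each union adds +2; each star adds +2
Total: 4 + 0 + 2 = 6 states


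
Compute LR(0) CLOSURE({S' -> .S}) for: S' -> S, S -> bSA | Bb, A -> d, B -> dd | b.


Start: S' -> .S
For each item with dot before a nonterminal B, add B -> .γ for every B-production
Closure: [S' -> .S, S -> .bSA, S -> .Bb, B -> .dd, B -> .b]


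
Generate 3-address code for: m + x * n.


Break into single-operator statements:
t1 = x * n
t2 = m + t1


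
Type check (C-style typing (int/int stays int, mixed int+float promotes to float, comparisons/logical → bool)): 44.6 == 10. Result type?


Operand types: float == int
Rule: comparison yields bool
Result type: bool


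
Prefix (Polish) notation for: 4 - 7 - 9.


left-to-right (same/higher precedence on left): tree is (- (- 4 7) 9)
Prefix: - - 4 7 9


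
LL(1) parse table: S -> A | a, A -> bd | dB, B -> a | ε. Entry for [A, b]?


For [A, b]: 'b' ∈ FIRST(bd)
Entry: A -> bd


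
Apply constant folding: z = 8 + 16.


8 + 16 = 24 at compile time
Optimized: z = 24


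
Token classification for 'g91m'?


Pattern: letter/underscore followed by alphanumerics, not a keyword
Type: IDENTIFIER


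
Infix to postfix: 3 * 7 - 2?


Left to right (same or higher precedence on left)
Postfix: 3 7 * 2 -


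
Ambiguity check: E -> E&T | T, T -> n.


precedence layered via separate nonterminal T: deterministic
Unambiguous


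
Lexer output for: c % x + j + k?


Scan left to right, longest-match per lexeme
Tokens: ID(c), OP(%), ID(x), OP(+), ID(j), OP(+), ID(k)


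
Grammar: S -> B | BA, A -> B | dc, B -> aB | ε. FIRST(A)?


Per alternative of A: FIRST(B) = {a, ε}; FIRST(dc) = {d}
FIRST(A) = {a, d, ε}


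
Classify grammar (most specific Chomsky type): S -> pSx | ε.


Single nonterminal LHS, but p^n x^n is not regular
Classification: Type 2 (Context-Free)


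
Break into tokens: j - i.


Scan left to right, longest-match per lexeme
Tokens: ID(j), OP(-), ID(i)


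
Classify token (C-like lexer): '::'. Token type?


Pattern: operator symbol
Type: OPERATOR


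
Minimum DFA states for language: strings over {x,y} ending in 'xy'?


Track the longest suffix of input matching a prefix of 'xy': 3 classes (prefixes of length 0..2)
Minimal DFA: 3 states


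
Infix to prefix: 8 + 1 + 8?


left-to-right (same/higher precedence on left): tree is (+ (+ 8 1) 8)
Prefix: + + 8 1 8


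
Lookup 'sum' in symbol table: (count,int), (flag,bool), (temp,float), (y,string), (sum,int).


Lookup 'sum' → type int


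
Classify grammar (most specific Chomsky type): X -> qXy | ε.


Single nonterminal LHS, but q^n y^n is not regular
Classification: Type 2 (Context-Free)


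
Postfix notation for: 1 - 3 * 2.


* has higher precedence, evaluate 3*2 first
Postfix: 1 3 2 * -


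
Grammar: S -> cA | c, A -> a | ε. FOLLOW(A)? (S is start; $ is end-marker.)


$ ∈ FOLLOW(S). For each A -> αBβ: add FIRST(β)\{ε} to FOLLOW(B); if β nullable, add FOLLOW(A).
FOLLOW(A) = {$}


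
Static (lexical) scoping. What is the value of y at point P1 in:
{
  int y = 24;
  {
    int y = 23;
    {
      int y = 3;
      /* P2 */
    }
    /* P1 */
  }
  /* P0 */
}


y declared in the same block as P1
y = 23


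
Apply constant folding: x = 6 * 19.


6 * 19 = 114 at compile time
Optimized: x = 114


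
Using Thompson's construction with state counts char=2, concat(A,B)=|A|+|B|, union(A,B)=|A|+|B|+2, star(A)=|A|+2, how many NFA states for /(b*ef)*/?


Syntax tree has 3 char leaf(s), 0 union(s), 2 star(s)
chars contribute 3×2 = 6; each union adds +2; each star adds +2
Total: 6 + 0 + 4 = 10 states


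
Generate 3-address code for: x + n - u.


Break into single-operator statements:
t1 = x + n
t2 = t1 - u


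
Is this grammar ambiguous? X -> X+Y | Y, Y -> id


precedence layered via separate nonterminal Y: deterministic
Unambiguous


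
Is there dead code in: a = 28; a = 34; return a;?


first assignment to a is overwritten before any read
Dead: 'a = 28'


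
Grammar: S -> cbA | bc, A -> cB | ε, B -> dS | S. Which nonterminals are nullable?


A nonterminal is nullable iff some alternative derives ε (directly, or every symbol in it is nullable)
Nullable: {A}


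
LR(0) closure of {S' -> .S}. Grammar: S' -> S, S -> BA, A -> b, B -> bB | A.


Start: S' -> .S
For each item with dot before a nonterminal B, add B -> .γ for every B-production
Closure: [S' -> .S, S -> .BA, B -> .bB, B -> .A, A -> .b]


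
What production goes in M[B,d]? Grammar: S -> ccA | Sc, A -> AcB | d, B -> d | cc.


For [B, d]: 'd' ∈ FIRST(d)
Entry: B -> d


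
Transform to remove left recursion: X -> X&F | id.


Left-recursive alternatives: X&F; non-recursive: id
Introduce X': X -> idX', X' -> &FX' | ε


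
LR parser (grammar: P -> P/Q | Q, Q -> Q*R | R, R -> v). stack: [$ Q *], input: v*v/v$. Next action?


no handle; shift 'v'
Action: shift


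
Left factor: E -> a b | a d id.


Common prefix: 'a'
Factored: E -> a E', E' -> b | d id


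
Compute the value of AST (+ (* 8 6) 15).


Evaluate inner: (* 8 6) = 48
Evaluate root: (+ 48 15) = 63
Result: 63


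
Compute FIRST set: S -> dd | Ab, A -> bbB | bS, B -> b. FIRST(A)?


Per alternative of A: FIRST(bbB) = {b}; FIRST(bS) = {b}
FIRST(A) = {b}


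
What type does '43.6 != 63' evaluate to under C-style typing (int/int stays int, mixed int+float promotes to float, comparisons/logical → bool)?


Operand types: float != int
Rule: comparison yields bool
Result type: bool


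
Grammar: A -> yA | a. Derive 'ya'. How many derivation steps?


Derivation: A => yA => ya
Steps: 2


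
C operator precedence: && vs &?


'&' is bitwise AND (level 5); '&&' is logical AND (level 2)
Higher level binds tighter
'&' has higher precedence than '&&'


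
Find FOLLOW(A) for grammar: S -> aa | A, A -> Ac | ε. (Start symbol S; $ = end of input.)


$ ∈ FOLLOW(S). For each A -> αBβ: add FIRST(β)\{ε} to FOLLOW(B); if β nullable, add FOLLOW(A).
FOLLOW(A) = {$, c}


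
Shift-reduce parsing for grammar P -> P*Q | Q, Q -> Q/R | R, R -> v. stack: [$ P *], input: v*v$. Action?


no handle ('P*' is not any RHS); shift 'v'
Action: shift


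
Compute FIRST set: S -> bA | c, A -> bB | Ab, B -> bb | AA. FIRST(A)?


Per alternative of A: FIRST(bB) = {b}; FIRST(Ab) = {b}
FIRST(A) = {b}


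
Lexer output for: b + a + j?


Scan left to right, longest-match per lexeme
Tokens: ID(b), OP(+), ID(a), OP(+), ID(j)


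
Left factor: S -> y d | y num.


Common prefix: 'y'
Factored: S -> y S', S' -> d | num


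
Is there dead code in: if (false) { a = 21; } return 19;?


condition is constant false, so the whole block is unreachable
Dead: 'if (false) { a = 21; }'


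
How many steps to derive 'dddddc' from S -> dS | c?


Derivation: S => dS => ddS => dddS => ddddS => dddddS => dddddc
Steps: 6


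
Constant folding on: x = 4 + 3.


4 + 3 = 7 at compile time
Optimized: x = 7


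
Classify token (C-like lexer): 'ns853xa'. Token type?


Pattern: letter/underscore followed by alphanumerics, not a keyword
Type: IDENTIFIER


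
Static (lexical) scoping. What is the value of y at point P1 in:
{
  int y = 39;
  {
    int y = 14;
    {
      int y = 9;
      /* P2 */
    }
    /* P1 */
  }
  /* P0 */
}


y declared in the same block as P1
y = 14


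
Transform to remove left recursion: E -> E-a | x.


Left-recursive alternatives: E-a; non-recursive: x
Introduce E': E -> xE', E' -> -aE' | ε


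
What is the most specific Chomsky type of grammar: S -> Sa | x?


Left-linear: every RHS is a terminal or one nonterminal followed by a terminal
Classification: Type 3 (Regular)


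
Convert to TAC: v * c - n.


Break into single-operator statements:
t1 = v * c
t2 = t1 - n


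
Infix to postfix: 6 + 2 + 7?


Left to right (same or higher precedence on left)
Postfix: 6 2 + 7 +


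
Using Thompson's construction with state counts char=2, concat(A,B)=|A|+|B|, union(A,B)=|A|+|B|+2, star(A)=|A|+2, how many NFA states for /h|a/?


Syntax tree has 2 char leaf(s), 1 union(s), 0 star(s)
chars contribute 2×2 = 4; each union adds +2; each star adds +2
Total: 4 + 2 + 0 = 6 states


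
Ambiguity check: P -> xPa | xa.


balanced x^n…a^n: each string has a unique parse
Unambiguous


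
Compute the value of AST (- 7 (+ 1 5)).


Evaluate inner: (+ 1 5) = 6
Evaluate root: (- 7 6) = 1
Result: 1


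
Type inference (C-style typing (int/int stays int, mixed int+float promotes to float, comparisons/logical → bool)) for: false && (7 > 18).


Operand types: bool && bool
Rule: logical operators take bool operands and yield bool
Result type: bool


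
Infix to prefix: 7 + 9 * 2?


'*' binds tighter: tree is (+ 7 (* 9 2))
Prefix: + 7 * 9 2


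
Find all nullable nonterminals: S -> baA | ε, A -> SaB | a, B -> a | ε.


A nonterminal is nullable iff some alternative derives ε (directly, or every symbol in it is nullable)
Nullable: {B, S}


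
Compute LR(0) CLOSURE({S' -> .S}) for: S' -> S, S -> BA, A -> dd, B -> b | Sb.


Start: S' -> .S
For each item with dot before a nonterminal B, add B -> .γ for every B-production
Closure: [S' -> .S, S -> .BA, B -> .b, B -> .Sb]
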